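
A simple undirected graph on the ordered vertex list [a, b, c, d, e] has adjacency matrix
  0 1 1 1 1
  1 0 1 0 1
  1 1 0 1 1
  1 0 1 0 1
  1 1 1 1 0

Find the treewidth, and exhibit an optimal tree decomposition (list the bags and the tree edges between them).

The largest bag has 4 vertices, giving width 3; this decomposition certifies tw(G) ≤ 3. On the other hand G contains the 4-clique {a, c, d, e}. A clique must lie in a single bag of any decomposition, so no decomposition can have width below 3. The upper and lower bounds meet at 3, so that is the treewidth.

Treewidth 3.
Bags: B1 = {a, b, c, e}  B2 = {a, c, d, e}
Tree: B1–B2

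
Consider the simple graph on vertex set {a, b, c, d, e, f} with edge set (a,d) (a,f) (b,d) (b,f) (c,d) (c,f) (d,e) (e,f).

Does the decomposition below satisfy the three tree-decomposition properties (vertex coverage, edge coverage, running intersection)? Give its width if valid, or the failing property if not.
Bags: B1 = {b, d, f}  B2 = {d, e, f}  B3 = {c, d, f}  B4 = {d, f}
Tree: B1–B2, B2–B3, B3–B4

A tree decomposition must satisfy three properties: every vertex lies in some bag; for every edge, both endpoints lie together in some bag; and for every vertex, the bags containing it form a connected subtree. Here vertex a appears in no bag, so the decomposition is invalid.

No — vertex a appears in no bag.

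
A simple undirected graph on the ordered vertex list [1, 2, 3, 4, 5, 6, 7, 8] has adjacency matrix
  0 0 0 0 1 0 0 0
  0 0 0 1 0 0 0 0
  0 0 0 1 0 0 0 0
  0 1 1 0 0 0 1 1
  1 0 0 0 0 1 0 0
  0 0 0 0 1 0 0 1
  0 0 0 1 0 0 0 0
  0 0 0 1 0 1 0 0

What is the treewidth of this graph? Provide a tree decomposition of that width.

Treewidth 1.
Bags: B1 = {4, 8}  B2 = {3, 4}  B3 = {6, 8}  B4 = {5, 6}  B5 = {2, 4}  B6 = {4, 7}  B7 = {1, 5}
Tree: B1–B2, B1–B3, B3–B4, B2–B5, B1–B6, B4–B7

Every bag has size at most 2, so the width is 2 − 1 = 1 and tw(G) ≤ 1. Since G has at least one edge (e.g. 4–8), it is not an edgeless graph, so tw(G) ≥ 1. Hence tw(G) = 1 exactly.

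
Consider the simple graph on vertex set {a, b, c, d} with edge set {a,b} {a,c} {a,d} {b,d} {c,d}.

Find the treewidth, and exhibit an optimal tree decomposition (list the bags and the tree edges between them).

The largest bag has 3 vertices, giving width 2; this decomposition certifies tw(G) ≤ 2. On the other hand G contains the 3-clique {a, c, d}. A clique must lie in a single bag of any decomposition, so no decomposition can have width below 2. Combining the bounds, tw(G) = 2.

Treewidth 2.
One optimal decomposition is:
Bags: B1 = {a, c, d}  B2 = {a, b, d}
Tree: B1–B2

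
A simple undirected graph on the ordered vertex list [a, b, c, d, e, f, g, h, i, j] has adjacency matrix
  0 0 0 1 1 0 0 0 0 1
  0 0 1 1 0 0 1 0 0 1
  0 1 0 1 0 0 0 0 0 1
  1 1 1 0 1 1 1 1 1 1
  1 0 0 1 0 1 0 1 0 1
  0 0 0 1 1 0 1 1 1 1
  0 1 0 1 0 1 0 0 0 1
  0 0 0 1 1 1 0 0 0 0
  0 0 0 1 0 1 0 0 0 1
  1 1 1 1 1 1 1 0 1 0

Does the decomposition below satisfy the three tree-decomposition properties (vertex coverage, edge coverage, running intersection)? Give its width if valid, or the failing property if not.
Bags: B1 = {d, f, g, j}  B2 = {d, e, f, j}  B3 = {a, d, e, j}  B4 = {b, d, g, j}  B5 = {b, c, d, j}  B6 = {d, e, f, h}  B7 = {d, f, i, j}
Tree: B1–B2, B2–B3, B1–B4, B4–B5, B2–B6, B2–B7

Yes; width 3.

Vertex coverage: the bags together contain {a, b, c, d, e, f, g, h, i, j}, the full vertex set. Edge coverage: each edge of G has both endpoints in at least one bag. Running intersection: for every vertex, the bags containing it form a connected subtree. All three properties hold, so this is a valid tree decomposition of width max|bag| − 1 = 3, and hence tw(G) ≤ 3.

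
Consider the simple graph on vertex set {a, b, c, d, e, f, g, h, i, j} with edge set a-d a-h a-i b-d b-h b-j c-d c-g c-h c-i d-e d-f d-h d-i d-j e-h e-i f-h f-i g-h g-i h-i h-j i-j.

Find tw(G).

A width-3 tree decomposition is:
Bags: B1 = {a, d, h, i}  B2 = {d, h, i, j}  B3 = {d, f, h, i}  B4 = {c, d, h, i}  B5 = {b, d, h, j}  B6 = {d, e, h, i}  B7 = {c, g, h, i}
Tree: B1–B2, B1–B3, B3–B4, B2–B5, B2–B6, B4–B7
Each bag holds 4 vertices, so the decomposition has width 3, which upper-bounds the treewidth. Conversely, {b, d, h, j} is a clique of size 4, and the vertices of any clique must share a bag in every tree decomposition; so some bag has ≥ 4 vertices and tw(G) ≥ 3. Therefore the treewidth is 3.

3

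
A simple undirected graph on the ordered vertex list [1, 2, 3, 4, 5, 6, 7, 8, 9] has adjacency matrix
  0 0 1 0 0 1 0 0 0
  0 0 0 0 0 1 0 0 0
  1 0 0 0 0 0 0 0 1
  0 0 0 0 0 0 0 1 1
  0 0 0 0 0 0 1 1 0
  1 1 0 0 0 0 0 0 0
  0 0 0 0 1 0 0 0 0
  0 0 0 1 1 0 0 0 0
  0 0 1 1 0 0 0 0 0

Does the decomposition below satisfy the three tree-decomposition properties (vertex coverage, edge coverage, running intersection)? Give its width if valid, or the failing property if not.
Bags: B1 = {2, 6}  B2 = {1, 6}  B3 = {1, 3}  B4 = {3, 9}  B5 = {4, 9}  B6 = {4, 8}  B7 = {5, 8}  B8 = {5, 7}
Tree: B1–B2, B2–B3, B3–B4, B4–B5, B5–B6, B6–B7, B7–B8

Checking the three conditions: (i) the bags cover all of {1, 2, 3, 4, 5, 6, 7, 8, 9}; (ii) for each edge, some bag contains both endpoints; (iii) the bags containing any fixed vertex form a subtree. All hold, so the decomposition is valid with width 2 − 1 = 1.

Yes; width 1.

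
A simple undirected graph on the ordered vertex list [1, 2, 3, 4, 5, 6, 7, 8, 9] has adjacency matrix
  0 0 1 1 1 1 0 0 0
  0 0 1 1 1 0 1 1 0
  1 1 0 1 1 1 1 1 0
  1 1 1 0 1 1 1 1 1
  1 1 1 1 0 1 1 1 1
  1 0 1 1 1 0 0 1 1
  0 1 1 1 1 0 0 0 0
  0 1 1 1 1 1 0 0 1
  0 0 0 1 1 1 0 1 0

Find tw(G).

A width-4 tree decomposition is:
Bags: B1 = {4, 5, 6, 8, 9}  B2 = {3, 4, 5, 6, 8}  B3 = {1, 3, 4, 5, 6}  B4 = {2, 3, 4, 5, 8}  B5 = {2, 3, 4, 5, 7}
Tree: B1–B2, B2–B3, B2–B4, B4–B5
Each bag holds 5 vertices, so the decomposition has width 4, which upper-bounds the treewidth. On the other hand G contains the 5-clique {4, 5, 6, 8, 9}. A clique must lie in a single bag of any decomposition, so no decomposition can have width below 4. Combining the bounds, tw(G) = 4.

4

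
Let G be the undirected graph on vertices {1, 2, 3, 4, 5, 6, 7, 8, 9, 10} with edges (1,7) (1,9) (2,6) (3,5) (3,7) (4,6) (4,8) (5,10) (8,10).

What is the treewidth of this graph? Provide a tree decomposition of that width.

Treewidth 1.
Bags: B1 = {1, 9}  B2 = {1, 7}  B3 = {3, 7}  B4 = {3, 5}  B5 = {5, 10}  B6 = {8, 10}  B7 = {4, 8}  B8 = {4, 6}  B9 = {2, 6}
Tree: B1–B2, B2–B3, B3–B4, B4–B5, B5–B6, B6–B7, B7–B8, B8–B9

Every bag has size at most 2, so the width is 2 − 1 = 1 and tw(G) ≤ 1. G has an edge, so its treewidth is at least 1. The upper and lower bounds meet at 1, so that is the treewidth.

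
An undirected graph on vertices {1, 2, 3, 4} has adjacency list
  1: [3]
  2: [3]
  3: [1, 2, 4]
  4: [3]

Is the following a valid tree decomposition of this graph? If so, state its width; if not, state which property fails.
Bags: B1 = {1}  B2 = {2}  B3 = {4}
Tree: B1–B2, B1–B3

No — vertex 3 appears in no bag.

A tree decomposition must satisfy three properties: every vertex lies in some bag; for every edge, both endpoints lie together in some bag; and for every vertex, the bags containing it form a connected subtree. Here vertex 3 appears in no bag, so the decomposition is invalid.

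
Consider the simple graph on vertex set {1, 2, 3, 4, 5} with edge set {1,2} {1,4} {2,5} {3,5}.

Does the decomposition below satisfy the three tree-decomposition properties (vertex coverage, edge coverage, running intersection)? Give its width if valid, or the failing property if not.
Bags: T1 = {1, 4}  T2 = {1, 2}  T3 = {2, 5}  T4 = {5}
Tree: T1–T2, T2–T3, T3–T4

A tree decomposition must satisfy three properties: every vertex lies in some bag; for every edge, both endpoints lie together in some bag; and for every vertex, the bags containing it form a connected subtree. Here vertex 3 appears in no bag, so the decomposition is invalid.

No — vertex 3 appears in no bag.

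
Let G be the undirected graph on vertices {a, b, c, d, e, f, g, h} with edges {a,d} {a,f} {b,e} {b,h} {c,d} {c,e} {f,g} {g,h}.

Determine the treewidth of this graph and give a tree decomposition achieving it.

Treewidth 2.
One optimal decomposition is:
Bags: B1 = {b, g, h}  B2 = {b, f, g}  B3 = {a, b, f}  B4 = {a, b, d}  B5 = {b, c, d}  B6 = {b, c, e}
Tree: B1–B2, B2–B3, B3–B4, B4–B5, B5–B6

Every bag has size at most 3, so the width is 3 − 1 = 2 and tw(G) ≤ 2. Since b–h–g–f–a–d–c–e–b is a cycle in G, G is not acyclic. Forests are exactly the graphs of treewidth ≤ 1, so tw(G) ≥ 2. Therefore the treewidth is 2.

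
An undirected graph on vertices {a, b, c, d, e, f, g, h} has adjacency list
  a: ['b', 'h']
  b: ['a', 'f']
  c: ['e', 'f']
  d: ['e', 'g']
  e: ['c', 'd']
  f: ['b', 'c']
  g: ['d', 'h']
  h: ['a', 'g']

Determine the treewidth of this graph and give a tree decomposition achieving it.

Each bag holds 3 vertices, so the decomposition has width 2, which upper-bounds the treewidth. The edges f–c–e–d–g–h–a–b–f form a cycle, so G is not a tree and its treewidth is at least 2. Therefore the treewidth is 2.

Treewidth 2.
Bags: B1 = {c, e, f}  B2 = {d, e, f}  B3 = {d, f, g}  B4 = {f, g, h}  B5 = {a, f, h}  B6 = {a, b, f}
Tree: B1–B2, B2–B3, B3–B4, B4–B5, B5–B6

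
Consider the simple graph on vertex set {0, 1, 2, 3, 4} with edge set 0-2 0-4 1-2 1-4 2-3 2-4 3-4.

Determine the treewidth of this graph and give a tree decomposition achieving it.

Treewidth 2.
One such decomposition:
Bags: B1 = {1, 2, 4}  B2 = {2, 3, 4}  B3 = {0, 2, 4}
Tree: B1–B2, B2–B3

Each bag holds 3 vertices, so the decomposition has width 2, which upper-bounds the treewidth. For the lower bound, the 3 vertices {0, 2, 4} are pairwise adjacent, and any tree decomposition puts a clique entirely inside one bag — forcing width ≥ 2. Therefore the treewidth is 2.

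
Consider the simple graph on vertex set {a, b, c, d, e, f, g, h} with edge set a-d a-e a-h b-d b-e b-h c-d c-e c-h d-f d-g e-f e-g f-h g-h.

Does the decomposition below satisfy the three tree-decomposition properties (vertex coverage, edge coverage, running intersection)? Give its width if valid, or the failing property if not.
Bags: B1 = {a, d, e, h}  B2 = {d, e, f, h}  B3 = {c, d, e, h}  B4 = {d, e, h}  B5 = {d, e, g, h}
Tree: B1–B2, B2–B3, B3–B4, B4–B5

A tree decomposition must satisfy three properties: every vertex lies in some bag; for every edge, both endpoints lie together in some bag; and for every vertex, the bags containing it form a connected subtree. Here vertex b appears in no bag, so the decomposition is invalid.

No — vertex b appears in no bag.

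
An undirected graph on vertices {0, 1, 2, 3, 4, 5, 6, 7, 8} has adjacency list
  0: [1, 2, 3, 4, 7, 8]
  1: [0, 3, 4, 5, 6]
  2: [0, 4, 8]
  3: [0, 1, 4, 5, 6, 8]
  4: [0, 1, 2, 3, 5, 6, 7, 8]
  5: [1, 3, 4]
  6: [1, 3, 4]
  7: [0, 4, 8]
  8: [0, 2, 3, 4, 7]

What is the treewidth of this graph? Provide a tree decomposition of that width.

Treewidth 3.
One optimal decomposition is:
Bags: B1 = {0, 1, 3, 4}  B2 = {0, 3, 4, 8}  B3 = {1, 3, 4, 5}  B4 = {0, 2, 4, 8}  B5 = {1, 3, 4, 6}  B6 = {0, 4, 7, 8}
Tree: B1–B2, B1–B3, B2–B4, B3–B5, B4–B6

Each bag holds 4 vertices, so the decomposition has width 3, which upper-bounds the treewidth. For the lower bound, the 4 vertices {0, 2, 4, 8} are pairwise adjacent, and any tree decomposition puts a clique entirely inside one bag — forcing width ≥ 3. The upper and lower bounds meet at 3, so that is the treewidth.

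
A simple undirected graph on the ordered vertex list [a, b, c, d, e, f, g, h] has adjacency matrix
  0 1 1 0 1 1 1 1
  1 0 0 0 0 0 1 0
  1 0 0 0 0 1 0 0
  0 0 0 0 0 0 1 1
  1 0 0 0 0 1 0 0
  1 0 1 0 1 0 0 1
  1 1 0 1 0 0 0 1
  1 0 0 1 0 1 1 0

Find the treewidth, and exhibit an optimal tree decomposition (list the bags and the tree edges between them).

Every bag has size at most 3, so the width is 3 − 1 = 2 and tw(G) ≤ 2. On the other hand G contains the 3-clique {d, g, h}. A clique must lie in a single bag of any decomposition, so no decomposition can have width below 2. Combining the bounds, tw(G) = 2.

Treewidth 2.
One optimal decomposition is:
Bags: B1 = {a, b, g}  B2 = {a, g, h}  B3 = {d, g, h}  B4 = {a, f, h}  B5 = {a, e, f}  B6 = {a, c, f}
Tree: B1–B2, B2–B3, B2–B4, B4–B5, B4–B6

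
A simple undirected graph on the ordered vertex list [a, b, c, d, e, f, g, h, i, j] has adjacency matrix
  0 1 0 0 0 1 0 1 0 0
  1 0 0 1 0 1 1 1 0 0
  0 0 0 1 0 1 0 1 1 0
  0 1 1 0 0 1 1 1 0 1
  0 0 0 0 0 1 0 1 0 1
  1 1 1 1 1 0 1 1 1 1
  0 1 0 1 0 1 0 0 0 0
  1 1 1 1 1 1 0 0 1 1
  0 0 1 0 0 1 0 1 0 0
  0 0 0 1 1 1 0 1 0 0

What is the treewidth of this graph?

3

A width-3 tree decomposition is:
Bags: B1 = {d, f, h, j}  B2 = {c, d, f, h}  B3 = {c, f, h, i}  B4 = {b, d, f, h}  B5 = {e, f, h, j}  B6 = {a, b, f, h}  B7 = {b, d, f, g}
Tree: B1–B2, B2–B3, B1–B4, B1–B5, B4–B6, B4–B7
Every bag has size at most 4, so the width is 4 − 1 = 3 and tw(G) ≤ 3. On the other hand G contains the 4-clique {b, d, f, g}. A clique must lie in a single bag of any decomposition, so no decomposition can have width below 3. Combining the bounds, tw(G) = 3.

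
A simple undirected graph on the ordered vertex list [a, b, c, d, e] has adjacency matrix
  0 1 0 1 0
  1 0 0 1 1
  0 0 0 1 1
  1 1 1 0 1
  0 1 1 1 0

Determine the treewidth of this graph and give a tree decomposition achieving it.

Each bag holds 3 vertices, so the decomposition has width 2, which upper-bounds the treewidth. For the lower bound, the 3 vertices {c, d, e} are pairwise adjacent, and any tree decomposition puts a clique entirely inside one bag — forcing width ≥ 2. The upper and lower bounds meet at 2, so that is the treewidth.

Treewidth 2.
One such decomposition:
Bags: B1 = {a, b, d}  B2 = {b, d, e}  B3 = {c, d, e}
Tree: B1–B2, B2–B3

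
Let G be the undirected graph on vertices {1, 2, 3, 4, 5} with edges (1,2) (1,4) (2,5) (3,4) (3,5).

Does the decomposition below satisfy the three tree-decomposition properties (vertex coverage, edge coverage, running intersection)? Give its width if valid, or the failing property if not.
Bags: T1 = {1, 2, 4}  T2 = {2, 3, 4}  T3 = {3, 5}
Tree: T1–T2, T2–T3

A tree decomposition must satisfy three properties: every vertex lies in some bag; for every edge, both endpoints lie together in some bag; and for every vertex, the bags containing it form a connected subtree. Here edge (2,5) lies in no bag, so the decomposition is invalid.

No — edge (2,5) lies in no bag.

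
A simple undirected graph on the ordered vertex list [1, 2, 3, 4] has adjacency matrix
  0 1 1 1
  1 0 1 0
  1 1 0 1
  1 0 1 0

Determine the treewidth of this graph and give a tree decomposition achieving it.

Treewidth 2.
One such decomposition:
Bags: B1 = {1, 2, 3}  B2 = {1, 3, 4}
Tree: B1–B2

Each bag holds 3 vertices, so the decomposition has width 2, which upper-bounds the treewidth. On the other hand G contains the 3-clique {1, 2, 3}. A clique must lie in a single bag of any decomposition, so no decomposition can have width below 2. Hence tw(G) = 2 exactly.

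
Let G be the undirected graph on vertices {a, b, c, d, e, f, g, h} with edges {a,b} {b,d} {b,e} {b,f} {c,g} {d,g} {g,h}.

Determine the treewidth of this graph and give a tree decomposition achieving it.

The largest bag has 2 vertices, giving width 1; this decomposition certifies tw(G) ≤ 1. G has an edge, so its treewidth is at least 1. The upper and lower bounds meet at 1, so that is the treewidth.

Treewidth 1.
Bags: B1 = {b, d}  B2 = {b, e}  B3 = {a, b}  B4 = {d, g}  B5 = {g, h}  B6 = {b, f}  B7 = {c, g}
Tree: B1–B2, B2–B3, B1–B4, B4–B5, B3–B6, B4–B7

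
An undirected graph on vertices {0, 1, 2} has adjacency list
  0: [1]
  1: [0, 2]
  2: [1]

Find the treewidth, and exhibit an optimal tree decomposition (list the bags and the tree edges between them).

Treewidth 1.
Bags: B1 = {0, 1}  B2 = {1, 2}
Tree: B1–B2

The largest bag has 2 vertices, giving width 1; this decomposition certifies tw(G) ≤ 1. Since G has at least one edge (e.g. 1–0), it is not an edgeless graph, so tw(G) ≥ 1. The upper and lower bounds meet at 1, so that is the treewidth.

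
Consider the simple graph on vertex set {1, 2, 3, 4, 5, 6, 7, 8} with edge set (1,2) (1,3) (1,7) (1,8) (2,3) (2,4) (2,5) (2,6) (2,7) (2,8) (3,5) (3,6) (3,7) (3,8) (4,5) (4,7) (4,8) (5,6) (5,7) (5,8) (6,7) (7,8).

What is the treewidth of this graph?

A width-4 tree decomposition is:
Bags: B1 = {2, 3, 5, 7, 8}  B2 = {1, 2, 3, 7, 8}  B3 = {2, 3, 5, 6, 7}  B4 = {2, 4, 5, 7, 8}
Tree: B1–B2, B1–B3, B1–B4
Every bag has size at most 5, so the width is 5 − 1 = 4 and tw(G) ≤ 4. On the other hand G contains the 5-clique {1, 2, 3, 7, 8}. A clique must lie in a single bag of any decomposition, so no decomposition can have width below 4. Hence tw(G) = 4 exactly.

4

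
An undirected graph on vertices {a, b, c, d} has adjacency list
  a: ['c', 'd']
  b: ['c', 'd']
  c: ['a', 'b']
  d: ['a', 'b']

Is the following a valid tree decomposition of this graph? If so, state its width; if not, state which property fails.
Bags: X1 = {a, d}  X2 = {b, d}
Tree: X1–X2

No — vertex c appears in no bag.

A tree decomposition must satisfy three properties: every vertex lies in some bag; for every edge, both endpoints lie together in some bag; and for every vertex, the bags containing it form a connected subtree. Here vertex c appears in no bag, so the decomposition is invalid.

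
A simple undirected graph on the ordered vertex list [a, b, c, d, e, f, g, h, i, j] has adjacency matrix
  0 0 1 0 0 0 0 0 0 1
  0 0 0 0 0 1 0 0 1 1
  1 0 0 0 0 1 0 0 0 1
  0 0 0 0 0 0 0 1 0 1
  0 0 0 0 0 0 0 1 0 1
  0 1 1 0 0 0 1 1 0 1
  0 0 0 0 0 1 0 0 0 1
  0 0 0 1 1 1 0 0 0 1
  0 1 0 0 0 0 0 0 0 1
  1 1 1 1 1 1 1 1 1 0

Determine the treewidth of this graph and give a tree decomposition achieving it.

Treewidth 2.
Bags: B1 = {f, h, j}  B2 = {e, h, j}  B3 = {c, f, j}  B4 = {b, f, j}  B5 = {d, h, j}  B6 = {b, i, j}  B7 = {f, g, j}  B8 = {a, c, j}
Tree: B1–B2, B1–B3, B1–B4, B1–B5, B4–B6, B1–B7, B3–B8

The largest bag has 3 vertices, giving width 2; this decomposition certifies tw(G) ≤ 2. For the lower bound, the 3 vertices {d, h, j} are pairwise adjacent, and any tree decomposition puts a clique entirely inside one bag — forcing width ≥ 2. The upper and lower bounds meet at 2, so that is the treewidth.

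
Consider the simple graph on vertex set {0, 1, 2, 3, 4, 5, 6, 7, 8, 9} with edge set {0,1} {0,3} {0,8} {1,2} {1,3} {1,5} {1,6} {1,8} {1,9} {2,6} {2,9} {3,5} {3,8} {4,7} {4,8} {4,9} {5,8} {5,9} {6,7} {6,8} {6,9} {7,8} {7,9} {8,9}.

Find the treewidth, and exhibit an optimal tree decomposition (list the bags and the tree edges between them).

Treewidth 3.
One optimal decomposition is:
Bags: B1 = {6, 7, 8, 9}  B2 = {4, 7, 8, 9}  B3 = {1, 6, 8, 9}  B4 = {1, 5, 8, 9}  B5 = {1, 2, 6, 9}  B6 = {1, 3, 5, 8}  B7 = {0, 1, 3, 8}
Tree: B1–B2, B1–B3, B3–B4, B3–B5, B4–B6, B6–B7

Every bag has size at most 4, so the width is 4 − 1 = 3 and tw(G) ≤ 3. For the lower bound, the 4 vertices {1, 5, 8, 9} are pairwise adjacent, and any tree decomposition puts a clique entirely inside one bag — forcing width ≥ 3. Combining the bounds, tw(G) = 3.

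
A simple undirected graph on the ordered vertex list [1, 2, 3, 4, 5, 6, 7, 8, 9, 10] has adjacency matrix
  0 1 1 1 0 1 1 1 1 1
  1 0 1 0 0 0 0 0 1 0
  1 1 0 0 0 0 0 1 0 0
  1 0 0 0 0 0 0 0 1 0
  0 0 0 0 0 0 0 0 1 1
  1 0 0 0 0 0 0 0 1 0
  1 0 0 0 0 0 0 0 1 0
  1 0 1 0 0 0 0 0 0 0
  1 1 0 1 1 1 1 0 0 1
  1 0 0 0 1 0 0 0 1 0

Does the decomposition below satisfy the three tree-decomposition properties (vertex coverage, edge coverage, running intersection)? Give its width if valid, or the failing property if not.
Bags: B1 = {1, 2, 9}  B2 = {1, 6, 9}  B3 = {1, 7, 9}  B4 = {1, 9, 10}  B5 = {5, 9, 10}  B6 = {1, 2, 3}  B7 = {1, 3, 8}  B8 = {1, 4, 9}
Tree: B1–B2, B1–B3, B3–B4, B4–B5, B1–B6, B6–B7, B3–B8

Yes; width 2.

Vertex coverage: the bags together contain {1, 2, 3, 4, 5, 6, 7, 8, 9, 10}, the full vertex set. Edge coverage: each edge of G has both endpoints in at least one bag. Running intersection: for every vertex, the bags containing it form a connected subtree. All three properties hold, so this is a valid tree decomposition of width max|bag| − 1 = 2, and hence tw(G) ≤ 2.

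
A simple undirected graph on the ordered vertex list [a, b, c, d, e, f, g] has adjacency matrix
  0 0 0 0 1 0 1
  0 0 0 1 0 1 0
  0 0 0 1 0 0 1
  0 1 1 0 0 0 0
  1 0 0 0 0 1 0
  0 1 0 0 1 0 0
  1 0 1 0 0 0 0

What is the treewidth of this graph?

A width-2 tree decomposition is:
Bags: B1 = {a, e, f}  B2 = {a, b, f}  B3 = {a, b, d}  B4 = {a, c, d}  B5 = {a, c, g}
Tree: B1–B2, B2–B3, B3–B4, B4–B5
The largest bag has 3 vertices, giving width 2; this decomposition certifies tw(G) ≤ 2. For the lower bound, G contains the cycle a–e–f–b–d–c–g–a, so G is not a forest; only forests have treewidth ≤ 1, hence tw(G) ≥ 2. The upper and lower bounds meet at 2, so that is the treewidth.

2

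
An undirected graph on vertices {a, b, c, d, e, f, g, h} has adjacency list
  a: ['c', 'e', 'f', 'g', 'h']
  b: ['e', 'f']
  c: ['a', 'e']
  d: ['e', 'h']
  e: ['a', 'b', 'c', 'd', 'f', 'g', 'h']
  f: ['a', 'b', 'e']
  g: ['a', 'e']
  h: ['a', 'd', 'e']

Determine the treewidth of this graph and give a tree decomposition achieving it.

The largest bag has 3 vertices, giving width 2; this decomposition certifies tw(G) ≤ 2. For the lower bound, the 3 vertices {d, e, h} are pairwise adjacent, and any tree decomposition puts a clique entirely inside one bag — forcing width ≥ 2. Therefore the treewidth is 2.

Treewidth 2.
Bags: B1 = {a, e, f}  B2 = {a, c, e}  B3 = {b, e, f}  B4 = {a, e, h}  B5 = {d, e, h}  B6 = {a, e, g}
Tree: B1–B2, B1–B3, B1–B4, B4–B5, B1–B6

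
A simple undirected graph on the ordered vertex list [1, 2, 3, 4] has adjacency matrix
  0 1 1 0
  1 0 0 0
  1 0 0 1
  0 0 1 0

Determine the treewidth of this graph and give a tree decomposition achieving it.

Treewidth 1.
One such decomposition:
Bags: B1 = {1, 3}  B2 = {1, 2}  B3 = {3, 4}
Tree: B1–B2, B1–B3

Each bag holds 2 vertices, so the decomposition has width 1, which upper-bounds the treewidth. Since G has at least one edge (e.g. 1–3), it is not an edgeless graph, so tw(G) ≥ 1. The upper and lower bounds meet at 1, so that is the treewidth.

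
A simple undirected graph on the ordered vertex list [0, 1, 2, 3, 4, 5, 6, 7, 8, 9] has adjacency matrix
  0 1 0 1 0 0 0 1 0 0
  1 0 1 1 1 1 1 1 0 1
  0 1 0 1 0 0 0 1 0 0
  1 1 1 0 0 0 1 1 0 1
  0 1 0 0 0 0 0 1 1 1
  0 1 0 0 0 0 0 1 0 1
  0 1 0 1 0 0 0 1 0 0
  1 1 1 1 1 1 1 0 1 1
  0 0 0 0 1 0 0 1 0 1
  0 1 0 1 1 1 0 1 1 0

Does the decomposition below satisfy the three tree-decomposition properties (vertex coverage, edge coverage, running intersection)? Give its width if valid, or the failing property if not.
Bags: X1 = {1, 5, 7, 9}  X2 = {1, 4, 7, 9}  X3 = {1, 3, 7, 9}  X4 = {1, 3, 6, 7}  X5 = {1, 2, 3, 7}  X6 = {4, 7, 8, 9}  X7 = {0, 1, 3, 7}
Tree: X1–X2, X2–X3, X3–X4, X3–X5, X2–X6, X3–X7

Every vertex of G appears in some bag (union = {0, 1, 2, 3, 4, 5, 6, 7, 8, 9}); every edge is covered by a bag; and for each vertex v the set of bags containing v is connected in the bag tree. The decomposition is therefore valid. The largest bag has 4 vertices, so the width is 3.

Yes; width 3.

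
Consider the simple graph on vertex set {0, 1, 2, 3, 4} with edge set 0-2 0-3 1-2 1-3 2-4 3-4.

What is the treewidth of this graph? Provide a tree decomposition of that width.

Treewidth 2.
One optimal decomposition is:
Bags: B1 = {1, 2, 3}  B2 = {2, 3, 4}  B3 = {0, 2, 3}
Tree: B1–B2, B2–B3

Every bag has size at most 3, so the width is 3 − 1 = 2 and tw(G) ≤ 2. The edges 3–1–2–4–3 form a cycle, so G is not a tree and its treewidth is at least 2. Combining the bounds, tw(G) = 2.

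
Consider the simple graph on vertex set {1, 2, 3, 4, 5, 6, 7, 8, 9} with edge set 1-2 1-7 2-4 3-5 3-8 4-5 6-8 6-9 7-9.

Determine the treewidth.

A width-2 tree decomposition is:
Bags: B1 = {3, 4, 5}  B2 = {3, 4, 8}  B3 = {4, 6, 8}  B4 = {4, 6, 9}  B5 = {4, 7, 9}  B6 = {1, 4, 7}  B7 = {1, 2, 4}
Tree: B1–B2, B2–B3, B3–B4, B4–B5, B5–B6, B6–B7
Each bag holds 3 vertices, so the decomposition has width 2, which upper-bounds the treewidth. For the lower bound, G contains the cycle 4–5–3–8–6–9–7–1–2–4, so G is not a forest; only forests have treewidth ≤ 1, hence tw(G) ≥ 2. Combining the bounds, tw(G) = 2.

2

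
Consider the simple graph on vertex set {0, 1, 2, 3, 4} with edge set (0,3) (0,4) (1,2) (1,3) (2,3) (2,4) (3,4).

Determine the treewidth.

2

A width-2 tree decomposition is:
Bags: B1 = {2, 3, 4}  B2 = {1, 2, 3}  B3 = {0, 3, 4}
Tree: B1–B2, B1–B3
Each bag holds 3 vertices, so the decomposition has width 2, which upper-bounds the treewidth. For the lower bound, the 3 vertices {0, 3, 4} are pairwise adjacent, and any tree decomposition puts a clique entirely inside one bag — forcing width ≥ 2. Hence tw(G) = 2 exactly.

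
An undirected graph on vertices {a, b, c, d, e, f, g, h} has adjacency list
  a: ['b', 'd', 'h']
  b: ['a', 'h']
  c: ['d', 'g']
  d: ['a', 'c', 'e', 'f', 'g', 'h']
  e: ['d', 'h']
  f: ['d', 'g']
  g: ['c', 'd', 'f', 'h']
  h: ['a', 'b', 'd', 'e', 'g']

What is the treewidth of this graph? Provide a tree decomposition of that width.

Treewidth 2.
One optimal decomposition is:
Bags: B1 = {a, d, h}  B2 = {d, g, h}  B3 = {a, b, h}  B4 = {d, f, g}  B5 = {c, d, g}  B6 = {d, e, h}
Tree: B1–B2, B1–B3, B2–B4, B2–B5, B1–B6

Every bag has size at most 3, so the width is 3 − 1 = 2 and tw(G) ≤ 2. On the other hand G contains the 3-clique {d, g, h}. A clique must lie in a single bag of any decomposition, so no decomposition can have width below 2. Therefore the treewidth is 2.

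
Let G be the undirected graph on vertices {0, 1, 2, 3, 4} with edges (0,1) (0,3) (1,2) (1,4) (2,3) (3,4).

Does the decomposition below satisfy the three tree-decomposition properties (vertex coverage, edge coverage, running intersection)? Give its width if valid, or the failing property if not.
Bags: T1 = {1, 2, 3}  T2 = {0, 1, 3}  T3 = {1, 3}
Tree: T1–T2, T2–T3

No — vertex 4 appears in no bag.

A tree decomposition must satisfy three properties: every vertex lies in some bag; for every edge, both endpoints lie together in some bag; and for every vertex, the bags containing it form a connected subtree. Here vertex 4 appears in no bag, so the decomposition is invalid.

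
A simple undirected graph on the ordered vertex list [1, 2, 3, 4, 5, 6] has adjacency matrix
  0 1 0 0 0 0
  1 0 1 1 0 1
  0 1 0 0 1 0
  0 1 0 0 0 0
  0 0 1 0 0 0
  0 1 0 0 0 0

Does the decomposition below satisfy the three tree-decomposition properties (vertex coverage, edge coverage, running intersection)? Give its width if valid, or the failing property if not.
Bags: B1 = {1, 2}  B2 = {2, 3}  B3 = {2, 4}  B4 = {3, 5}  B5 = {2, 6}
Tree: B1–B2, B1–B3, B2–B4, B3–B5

Yes; width 1.

Vertex coverage: the bags together contain {1, 2, 3, 4, 5, 6}, the full vertex set. Edge coverage: each edge of G has both endpoints in at least one bag. Running intersection: for every vertex, the bags containing it form a connected subtree. All three properties hold, so this is a valid tree decomposition of width max|bag| − 1 = 1, and hence tw(G) ≤ 1.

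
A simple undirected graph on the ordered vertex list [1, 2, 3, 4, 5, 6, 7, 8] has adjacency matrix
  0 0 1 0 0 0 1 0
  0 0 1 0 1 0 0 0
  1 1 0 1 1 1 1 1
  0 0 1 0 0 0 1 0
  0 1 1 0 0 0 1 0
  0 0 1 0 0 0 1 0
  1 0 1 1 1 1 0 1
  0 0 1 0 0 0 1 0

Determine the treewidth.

A width-2 tree decomposition is:
Bags: B1 = {3, 4, 7}  B2 = {1, 3, 7}  B3 = {3, 5, 7}  B4 = {3, 7, 8}  B5 = {2, 3, 5}  B6 = {3, 6, 7}
Tree: B1–B2, B1–B3, B2–B4, B3–B5, B2–B6
Each bag holds 3 vertices, so the decomposition has width 2, which upper-bounds the treewidth. For the lower bound, the 3 vertices {2, 3, 5} are pairwise adjacent, and any tree decomposition puts a clique entirely inside one bag — forcing width ≥ 2. Hence tw(G) = 2 exactly.

2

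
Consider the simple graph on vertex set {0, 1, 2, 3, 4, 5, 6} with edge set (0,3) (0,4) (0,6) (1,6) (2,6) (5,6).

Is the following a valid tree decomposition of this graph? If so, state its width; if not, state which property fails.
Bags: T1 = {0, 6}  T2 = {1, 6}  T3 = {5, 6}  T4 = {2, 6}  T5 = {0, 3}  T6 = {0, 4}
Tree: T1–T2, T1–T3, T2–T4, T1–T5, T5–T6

Yes; width 1.

Every vertex of G appears in some bag (union = {0, 1, 2, 3, 4, 5, 6}); every edge is covered by a bag; and for each vertex v the set of bags containing v is connected in the bag tree. The decomposition is therefore valid. The largest bag has 2 vertices, so the width is 1.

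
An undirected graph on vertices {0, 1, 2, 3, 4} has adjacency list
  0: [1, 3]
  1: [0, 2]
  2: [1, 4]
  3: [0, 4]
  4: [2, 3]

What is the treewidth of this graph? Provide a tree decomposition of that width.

Treewidth 2.
One optimal decomposition is:
Bags: B1 = {1, 2, 4}  B2 = {1, 3, 4}  B3 = {0, 1, 3}
Tree: B1–B2, B2–B3

The largest bag has 3 vertices, giving width 2; this decomposition certifies tw(G) ≤ 2. For the lower bound, G contains the cycle 1–2–4–3–0–1, so G is not a forest; only forests have treewidth ≤ 1, hence tw(G) ≥ 2. Hence tw(G) = 2 exactly.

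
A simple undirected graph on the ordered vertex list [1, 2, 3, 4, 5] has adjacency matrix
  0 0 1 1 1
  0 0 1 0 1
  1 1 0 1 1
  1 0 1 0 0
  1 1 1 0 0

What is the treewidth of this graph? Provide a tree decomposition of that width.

The largest bag has 3 vertices, giving width 2; this decomposition certifies tw(G) ≤ 2. Conversely, {1, 3, 4} is a clique of size 3, and the vertices of any clique must share a bag in every tree decomposition; so some bag has ≥ 3 vertices and tw(G) ≥ 2. The upper and lower bounds meet at 2, so that is the treewidth.

Treewidth 2.
Bags: B1 = {1, 3, 5}  B2 = {1, 3, 4}  B3 = {2, 3, 5}
Tree: B1–B2, B1–B3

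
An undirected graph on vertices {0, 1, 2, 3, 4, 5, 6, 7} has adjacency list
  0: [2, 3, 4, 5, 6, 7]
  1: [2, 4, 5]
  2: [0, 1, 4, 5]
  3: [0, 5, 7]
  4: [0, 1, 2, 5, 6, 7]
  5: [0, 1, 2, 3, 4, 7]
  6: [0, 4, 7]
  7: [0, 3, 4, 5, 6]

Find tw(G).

A width-3 tree decomposition is:
Bags: B1 = {0, 4, 5, 7}  B2 = {0, 4, 6, 7}  B3 = {0, 3, 5, 7}  B4 = {0, 2, 4, 5}  B5 = {1, 2, 4, 5}
Tree: B1–B2, B1–B3, B1–B4, B4–B5
Every bag has size at most 4, so the width is 4 − 1 = 3 and tw(G) ≤ 3. Conversely, {0, 3, 5, 7} is a clique of size 4, and the vertices of any clique must share a bag in every tree decomposition; so some bag has ≥ 4 vertices and tw(G) ≥ 3. The upper and lower bounds meet at 3, so that is the treewidth.

3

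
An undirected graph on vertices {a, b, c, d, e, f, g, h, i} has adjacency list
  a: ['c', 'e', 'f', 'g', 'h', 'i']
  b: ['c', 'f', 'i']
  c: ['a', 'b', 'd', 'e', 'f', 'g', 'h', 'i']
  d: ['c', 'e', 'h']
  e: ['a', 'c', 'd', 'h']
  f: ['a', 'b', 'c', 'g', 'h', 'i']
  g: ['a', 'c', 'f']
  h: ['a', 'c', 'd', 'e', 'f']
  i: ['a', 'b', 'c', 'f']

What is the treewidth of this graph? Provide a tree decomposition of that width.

The largest bag has 4 vertices, giving width 3; this decomposition certifies tw(G) ≤ 3. Conversely, {c, d, e, h} is a clique of size 4, and the vertices of any clique must share a bag in every tree decomposition; so some bag has ≥ 4 vertices and tw(G) ≥ 3. The upper and lower bounds meet at 3, so that is the treewidth.

Treewidth 3.
One such decomposition:
Bags: B1 = {c, d, e, h}  B2 = {a, c, e, h}  B3 = {a, c, f, h}  B4 = {a, c, f, g}  B5 = {a, c, f, i}  B6 = {b, c, f, i}
Tree: B1–B2, B2–B3, B3–B4, B4–B5, B5–B6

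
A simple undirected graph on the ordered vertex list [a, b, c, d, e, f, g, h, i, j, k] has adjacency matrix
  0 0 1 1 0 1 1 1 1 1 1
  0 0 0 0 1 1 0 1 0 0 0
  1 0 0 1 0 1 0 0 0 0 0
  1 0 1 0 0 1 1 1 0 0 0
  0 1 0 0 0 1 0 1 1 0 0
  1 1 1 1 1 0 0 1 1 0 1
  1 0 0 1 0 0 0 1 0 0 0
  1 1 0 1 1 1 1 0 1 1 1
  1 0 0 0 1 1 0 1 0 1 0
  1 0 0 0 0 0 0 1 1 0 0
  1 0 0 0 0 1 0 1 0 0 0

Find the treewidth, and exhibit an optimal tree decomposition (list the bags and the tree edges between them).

Treewidth 3.
One optimal decomposition is:
Bags: B1 = {a, f, h, i}  B2 = {a, h, i, j}  B3 = {a, f, h, k}  B4 = {e, f, h, i}  B5 = {a, d, f, h}  B6 = {a, d, g, h}  B7 = {b, e, f, h}  B8 = {a, c, d, f}
Tree: B1–B2, B1–B3, B1–B4, B1–B5, B5–B6, B4–B7, B5–B8

The largest bag has 4 vertices, giving width 3; this decomposition certifies tw(G) ≤ 3. Conversely, {a, d, g, h} is a clique of size 4, and the vertices of any clique must share a bag in every tree decomposition; so some bag has ≥ 4 vertices and tw(G) ≥ 3. The upper and lower bounds meet at 3, so that is the treewidth.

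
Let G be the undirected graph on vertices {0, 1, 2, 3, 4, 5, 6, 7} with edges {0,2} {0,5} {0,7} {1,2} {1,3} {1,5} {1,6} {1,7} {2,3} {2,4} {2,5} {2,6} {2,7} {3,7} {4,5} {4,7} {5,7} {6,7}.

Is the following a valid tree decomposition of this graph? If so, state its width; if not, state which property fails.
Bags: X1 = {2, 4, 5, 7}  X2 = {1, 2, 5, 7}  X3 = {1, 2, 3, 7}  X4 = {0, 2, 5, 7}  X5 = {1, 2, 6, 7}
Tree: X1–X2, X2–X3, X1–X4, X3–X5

Yes; width 3.

Vertex coverage: the bags together contain {0, 1, 2, 3, 4, 5, 6, 7}, the full vertex set. Edge coverage: each edge of G has both endpoints in at least one bag. Running intersection: for every vertex, the bags containing it form a connected subtree. All three properties hold, so this is a valid tree decomposition of width max|bag| − 1 = 3, and hence tw(G) ≤ 3.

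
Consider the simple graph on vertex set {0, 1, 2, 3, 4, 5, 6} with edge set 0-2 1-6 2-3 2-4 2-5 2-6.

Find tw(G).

1

A width-1 tree decomposition is:
Bags: B1 = {2, 4}  B2 = {2, 6}  B3 = {2, 3}  B4 = {1, 6}  B5 = {0, 2}  B6 = {2, 5}
Tree: B1–B2, B1–B3, B2–B4, B1–B5, B3–B6
Every bag has size at most 2, so the width is 2 − 1 = 1 and tw(G) ≤ 1. Since G has at least one edge (e.g. 4–2), it is not an edgeless graph, so tw(G) ≥ 1. Combining the bounds, tw(G) = 1.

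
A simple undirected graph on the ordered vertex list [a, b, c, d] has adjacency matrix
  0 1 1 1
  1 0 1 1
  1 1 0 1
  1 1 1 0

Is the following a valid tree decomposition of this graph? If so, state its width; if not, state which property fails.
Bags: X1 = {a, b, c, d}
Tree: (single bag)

Vertex coverage: the bags together contain {a, b, c, d}, the full vertex set. Edge coverage: each edge of G has both endpoints in at least one bag. Running intersection: for every vertex, the bags containing it form a connected subtree. All three properties hold, so this is a valid tree decomposition of width max|bag| − 1 = 3, and hence tw(G) ≤ 3.

Yes; width 3.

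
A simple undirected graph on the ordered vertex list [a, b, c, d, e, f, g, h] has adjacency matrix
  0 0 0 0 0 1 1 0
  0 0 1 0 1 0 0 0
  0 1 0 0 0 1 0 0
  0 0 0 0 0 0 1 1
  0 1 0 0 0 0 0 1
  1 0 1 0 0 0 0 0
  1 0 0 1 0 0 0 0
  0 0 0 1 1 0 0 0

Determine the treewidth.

A width-2 tree decomposition is:
Bags: B1 = {a, f, g}  B2 = {d, f, g}  B3 = {d, f, h}  B4 = {e, f, h}  B5 = {b, e, f}  B6 = {b, c, f}
Tree: B1–B2, B2–B3, B3–B4, B4–B5, B5–B6
Each bag holds 3 vertices, so the decomposition has width 2, which upper-bounds the treewidth. For the lower bound, G contains the cycle f–a–g–d–h–e–b–c–f, so G is not a forest; only forests have treewidth ≤ 1, hence tw(G) ≥ 2. The upper and lower bounds meet at 2, so that is the treewidth.

2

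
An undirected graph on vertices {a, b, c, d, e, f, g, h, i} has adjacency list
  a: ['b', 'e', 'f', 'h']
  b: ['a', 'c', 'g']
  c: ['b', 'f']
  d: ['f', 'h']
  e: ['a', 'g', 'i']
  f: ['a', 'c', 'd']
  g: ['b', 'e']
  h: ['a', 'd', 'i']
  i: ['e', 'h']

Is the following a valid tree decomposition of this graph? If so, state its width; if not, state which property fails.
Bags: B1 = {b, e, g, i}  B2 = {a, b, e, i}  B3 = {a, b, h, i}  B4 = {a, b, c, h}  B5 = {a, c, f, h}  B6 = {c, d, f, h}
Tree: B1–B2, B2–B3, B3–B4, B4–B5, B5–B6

Yes; width 3.

Vertex coverage: the bags together contain {a, b, c, d, e, f, g, h, i}, the full vertex set. Edge coverage: each edge of G has both endpoints in at least one bag. Running intersection: for every vertex, the bags containing it form a connected subtree. All three properties hold, so this is a valid tree decomposition of width max|bag| − 1 = 3, and hence tw(G) ≤ 3.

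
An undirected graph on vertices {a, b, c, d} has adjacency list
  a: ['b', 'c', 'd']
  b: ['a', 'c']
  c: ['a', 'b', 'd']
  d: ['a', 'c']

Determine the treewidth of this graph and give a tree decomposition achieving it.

Treewidth 2.
One such decomposition:
Bags: B1 = {a, c, d}  B2 = {a, b, c}
Tree: B1–B2

Each bag holds 3 vertices, so the decomposition has width 2, which upper-bounds the treewidth. For the lower bound, the 3 vertices {a, c, d} are pairwise adjacent, and any tree decomposition puts a clique entirely inside one bag — forcing width ≥ 2. The upper and lower bounds meet at 2, so that is the treewidth.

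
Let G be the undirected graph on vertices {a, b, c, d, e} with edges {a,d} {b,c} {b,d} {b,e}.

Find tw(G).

1

A width-1 tree decomposition is:
Bags: B1 = {b, e}  B2 = {b, d}  B3 = {a, d}  B4 = {b, c}
Tree: B1–B2, B2–B3, B1–B4
The largest bag has 2 vertices, giving width 1; this decomposition certifies tw(G) ≤ 1. Since G has at least one edge (e.g. e–b), it is not an edgeless graph, so tw(G) ≥ 1. The upper and lower bounds meet at 1, so that is the treewidth.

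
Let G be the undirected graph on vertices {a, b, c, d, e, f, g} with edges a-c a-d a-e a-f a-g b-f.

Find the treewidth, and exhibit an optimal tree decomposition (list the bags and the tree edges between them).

Treewidth 1.
Bags: B1 = {a, f}  B2 = {a, g}  B3 = {a, d}  B4 = {a, c}  B5 = {b, f}  B6 = {a, e}
Tree: B1–B2, B2–B3, B1–B4, B1–B5, B1–B6

Every bag has size at most 2, so the width is 2 − 1 = 1 and tw(G) ≤ 1. Any graph with an edge has treewidth ≥ 1, and G has the edge f–a. Combining the bounds, tw(G) = 1.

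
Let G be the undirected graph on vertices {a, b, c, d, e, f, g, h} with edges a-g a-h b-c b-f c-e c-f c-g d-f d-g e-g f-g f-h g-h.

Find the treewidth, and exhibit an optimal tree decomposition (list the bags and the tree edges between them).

Treewidth 2.
One optimal decomposition is:
Bags: B1 = {f, g, h}  B2 = {c, f, g}  B3 = {c, e, g}  B4 = {b, c, f}  B5 = {a, g, h}  B6 = {d, f, g}
Tree: B1–B2, B2–B3, B2–B4, B1–B5, B1–B6

Each bag holds 3 vertices, so the decomposition has width 2, which upper-bounds the treewidth. For the lower bound, the 3 vertices {a, g, h} are pairwise adjacent, and any tree decomposition puts a clique entirely inside one bag — forcing width ≥ 2. Hence tw(G) = 2 exactly.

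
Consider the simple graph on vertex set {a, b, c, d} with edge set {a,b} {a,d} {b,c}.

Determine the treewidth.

1

A width-1 tree decomposition is:
Bags: B1 = {a, d}  B2 = {a, b}  B3 = {b, c}
Tree: B1–B2, B2–B3
Every bag has size at most 2, so the width is 2 − 1 = 1 and tw(G) ≤ 1. G has an edge, so its treewidth is at least 1. The upper and lower bounds meet at 1, so that is the treewidth.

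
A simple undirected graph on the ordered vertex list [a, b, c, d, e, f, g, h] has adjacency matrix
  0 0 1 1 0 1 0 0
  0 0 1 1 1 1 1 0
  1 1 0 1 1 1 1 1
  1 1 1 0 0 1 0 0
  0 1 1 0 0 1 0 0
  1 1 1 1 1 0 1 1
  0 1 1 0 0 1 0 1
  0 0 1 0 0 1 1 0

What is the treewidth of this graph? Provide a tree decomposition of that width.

Treewidth 3.
One such decomposition:
Bags: B1 = {b, c, f, g}  B2 = {b, c, d, f}  B3 = {a, c, d, f}  B4 = {b, c, e, f}  B5 = {c, f, g, h}
Tree: B1–B2, B2–B3, B2–B4, B1–B5

Each bag holds 4 vertices, so the decomposition has width 3, which upper-bounds the treewidth. For the lower bound, the 4 vertices {c, f, g, h} are pairwise adjacent, and any tree decomposition puts a clique entirely inside one bag — forcing width ≥ 3. Hence tw(G) = 3 exactly.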